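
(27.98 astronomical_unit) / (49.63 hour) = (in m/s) 2.343e+07. Check: 1 astronomical_unit = 1.4959787e+11 m, so 27.98 astronomical_unit = 27.98 * 1.4959787e+11 = 4.1857484e+12 m. 1 hour = 3600 s, so 49.63 hour = 49.63 * 3600 = 178668 s. Combine: 4.1857484e+12 m / 178668 s = 23427522 m/s. Result: 23427522 m/s ≈ 2.343e+07 m/s (4 s.f.).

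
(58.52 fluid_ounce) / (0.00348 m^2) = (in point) 1 fluid_ounce = 2.957353e-05 m^3, so 58.52 fluid_ounce = 58.52 * 2.957353e-05 = 0.0017306429 m^3. 0.00348 m^2 is already in m^2. Combine: 0.0017306429 m^3 / 0.00348 m^2 = 0.49731119 m. 1 point = 0.00035277778 m, so 0.49731119 m = 0.49731119 / 0.00035277778 = 1409.701 point ≈ 1410 point (4 s.f.). Final answer: 1410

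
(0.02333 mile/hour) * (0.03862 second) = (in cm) 0.04028. Check: 1 mile/hour = 0.44704 m/s, so 0.02333 mile/hour = 0.02333 * 0.44704 = 0.010429443 m/s. 0.03862 second = 0.03862 s. Combine: 0.010429443 m/s * 0.03862 s = 0.0004027851 m. 1 cm = 0.01 m, so 0.0004027851 m = 0.0004027851 / 0.01 = 0.04027851 cm ≈ 0.04028 cm (4 s.f.).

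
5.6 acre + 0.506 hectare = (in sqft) 1 acre = 4046.8564 m^2, so 5.6 acre = 5.6 * 4046.8564 = 22662.396 m^2. 1 hectare = 10000 m^2, so 0.506 hectare = 0.506 * 10000 = 5060 m^2. Sum: 22662.396 + 5060 = 27722.396 m^2. 1 sqft = 0.09290304 m^2, so 27722.396 m^2 = 27722.396 / 0.09290304 = 298401.39 sqft ≈ 2.984e+05 sqft (4 s.f.). Final answer: 2.984e+05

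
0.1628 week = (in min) 1 week = 604800 s, so 0.1628 week = 0.1628 * 604800 = 98461.44 s. 1 min = 60 s, so 98461.44 s = 98461.44 / 60 = 1641.024 min ≈ 1641 min (4 s.f.). Final answer: 1641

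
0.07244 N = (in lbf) 1 lbf = 4.4482216 N, so 0.07244 N = 0.07244 / 4.4482216 = 0.01628516 lbf ≈ 0.01629 lbf (4 s.f.). Final answer: 0.01629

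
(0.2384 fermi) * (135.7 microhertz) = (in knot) 1 fermi = 1e-15 m, so 0.2384 fermi = 0.2384 * 1e-15 = 2.384e-16 m. 1 microhertz = 1e-06 Hz, so 135.7 microhertz = 135.7 * 1e-06 = 0.0001357 Hz. Combine: 2.384e-16 m * 0.0001357 Hz = 3.235088e-20 m/s. 1 knot = 0.51444444 m/s, so 3.235088e-20 m/s = 3.235088e-20 / 0.51444444 = 6.288508e-20 knot ≈ 6.289e-20 knot (4 s.f.). Final answer: 6.289e-20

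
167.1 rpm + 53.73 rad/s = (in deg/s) 1 rpm = 0.10471976 rad/s, so 167.1 rpm = 167.1 * 0.10471976 = 17.498671 rad/s. 53.73 rad/s is already in rad/s. Sum: 17.498671 + 53.73 = 71.228671 rad/s. 1 deg/s = 0.017453293 rad/s, so 71.228671 rad/s = 71.228671 / 0.017453293 = 4081.1022 deg/s ≈ 4081 deg/s (4 s.f.). Final answer: 4081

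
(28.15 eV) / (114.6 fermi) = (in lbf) 8.847e-06. Check: 1 eV = 1.6021766e-19 J, so 28.15 eV = 28.15 * 1.6021766e-19 = 4.5101272e-18 J. 1 fermi = 1e-15 m, so 114.6 fermi = 114.6 * 1e-15 = 1.146e-13 m. Combine: 4.5101272e-18 J / 1.146e-13 m = 3.9355386e-05 N. 1 lbf = 4.4482216 N, so 3.9355386e-05 N = 3.9355386e-05 / 4.4482216 = 8.8474427e-06 lbf ≈ 8.847e-06 lbf (4 s.f.).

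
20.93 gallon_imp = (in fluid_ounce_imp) 1 gallon_imp = 0.00454609 m^3, so 20.93 gallon_imp = 20.93 * 0.00454609 = 0.095149664 m^3. 1 fluid_ounce_imp = 2.8413063e-05 m^3, so 0.095149664 m^3 = 0.095149664 / 2.8413063e-05 = 3348.8 fluid_ounce_imp ≈ 3349 fluid_ounce_imp (4 s.f.). Final answer: 3349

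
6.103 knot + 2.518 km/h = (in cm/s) 383.9. Check: 1 knot = 0.51444444 m/s, so 6.103 knot = 6.103 * 0.51444444 = 3.1396544 m/s. 1 km/h = 0.27777778 m/s, so 2.518 km/h = 2.518 * 0.27777778 = 0.69944444 m/s. Sum: 3.1396544 + 0.69944444 = 3.8390989 m/s. 1 cm/s = 0.01 m/s, so 3.8390989 m/s = 3.8390989 / 0.01 = 383.90989 cm/s ≈ 383.9 cm/s (4 s.f.).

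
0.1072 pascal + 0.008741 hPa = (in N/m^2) 0.1072 pascal = 0.1072 Pa. 1 hPa = 100 Pa, so 0.008741 hPa = 0.008741 * 100 = 0.8741 Pa. Sum: 0.1072 + 0.8741 = 0.9813 Pa. 0.9813 Pa = 0.9813 N/m^2. Final answer: 0.9813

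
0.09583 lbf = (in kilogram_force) 0.04347. Check: 1 lbf = 4.4482216 N, so 0.09583 lbf = 0.09583 * 4.4482216 = 0.42627308 N. 1 kilogram_force = 9.80665 N, so 0.42627308 N = 0.42627308 / 9.80665 = 0.043467757 kilogram_force ≈ 0.04347 kilogram_force (4 s.f.).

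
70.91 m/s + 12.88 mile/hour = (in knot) 149. Check: 70.91 m/s is already in m/s. 1 mile/hour = 0.44704 m/s, so 12.88 mile/hour = 12.88 * 0.44704 = 5.7578752 m/s. Sum: 70.91 + 5.7578752 = 76.667875 m/s. 1 knot = 0.51444444 m/s, so 76.667875 m/s = 76.667875 / 0.51444444 = 149.03043 knot ≈ 149 knot (4 s.f.).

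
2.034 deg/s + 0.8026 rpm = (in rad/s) 0.1195. Check: 1 deg/s = 0.017453293 rad/s, so 2.034 deg/s = 2.034 * 0.017453293 = 0.035499997 rad/s. 1 rpm = 0.10471976 rad/s, so 0.8026 rpm = 0.8026 * 0.10471976 = 0.084048075 rad/s. Sum: 0.035499997 + 0.084048075 = 0.11954807 rad/s. Result: 0.11954807 rad/s ≈ 0.1195 rad/s (4 s.f.).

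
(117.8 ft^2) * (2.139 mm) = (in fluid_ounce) 1 ft^2 = 0.09290304 m^2, so 117.8 ft^2 = 117.8 * 0.09290304 = 10.943978 m^2. 1 mm = 0.001 m, so 2.139 mm = 2.139 * 0.001 = 0.002139 m. Combine: 10.943978 m^2 * 0.002139 m = 0.023409169 m^3. 1 fluid_ounce = 2.957353e-05 m^3, so 0.023409169 m^3 = 0.023409169 / 2.957353e-05 = 791.55818 fluid_ounce ≈ 791.6 fluid_ounce (4 s.f.). Final answer: 791.6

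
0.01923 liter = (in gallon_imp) 1 liter = 0.001 m^3, so 0.01923 liter = 0.01923 * 0.001 = 1.923e-05 m^3. 1 gallon_imp = 0.00454609 m^3, so 1.923e-05 m^3 = 1.923e-05 / 0.00454609 = 0.0042300086 gallon_imp ≈ 0.00423 gallon_imp (4 s.f.). Final answer: 0.00423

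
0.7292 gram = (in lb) 0.001608. Check: 1 gram = 0.001 kg, so 0.7292 gram = 0.7292 * 0.001 = 0.0007292 kg. 1 lb = 0.45359237 kg, so 0.0007292 kg = 0.0007292 / 0.45359237 = 0.0016076108 lb ≈ 0.001608 lb (4 s.f.).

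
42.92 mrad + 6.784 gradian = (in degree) 1 mrad = 0.001 rad, so 42.92 mrad = 42.92 * 0.001 = 0.04292 rad. 1 gradian = 0.015707963 rad, so 6.784 gradian = 6.784 * 0.015707963 = 0.10656282 rad. Sum: 0.04292 + 0.10656282 = 0.14948282 rad. 1 degree = 0.017453293 rad, so 0.14948282 rad = 0.14948282 / 0.017453293 = 8.5647349 degree ≈ 8.565 degree (4 s.f.). Final answer: 8.565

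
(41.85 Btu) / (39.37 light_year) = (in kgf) 1 Btu = 1055.0559 J, so 41.85 Btu = 41.85 * 1055.0559 = 44154.087 J. 1 light_year = 9.4607305e+15 m, so 39.37 light_year = 39.37 * 9.4607305e+15 = 3.7246896e+17 m. Combine: 44154.087 J / 3.7246896e+17 m = 1.1854434e-13 N. 1 kgf = 9.80665 N, so 1.1854434e-13 N = 1.1854434e-13 / 9.80665 = 1.2088159e-14 kgf ≈ 1.209e-14 kgf (4 s.f.). Final answer: 1.209e-14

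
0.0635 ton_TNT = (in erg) 2.657e+15. Check: 1 ton_TNT = 4.184e+09 J, so 0.0635 ton_TNT = 0.0635 * 4.184e+09 = 2.65684e+08 J. 1 erg = 1e-07 J, so 2.65684e+08 J = 2.65684e+08 / 1e-07 = 2.65684e+15 erg ≈ 2.657e+15 erg (4 s.f.).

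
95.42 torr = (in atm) 0.1256. Check: 1 torr = 133.32237 Pa, so 95.42 torr = 95.42 * 133.32237 = 12721.62 Pa. 1 atm = 101325 Pa, so 12721.62 Pa = 12721.62 / 101325 = 0.12555263 atm ≈ 0.1256 atm (4 s.f.).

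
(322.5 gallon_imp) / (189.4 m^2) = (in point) 1 gallon_imp = 0.00454609 m^3, so 322.5 gallon_imp = 322.5 * 0.00454609 = 1.466114 m^3. 189.4 m^2 is already in m^2. Combine: 1.466114 m^3 / 189.4 m^2 = 0.0077408343 m. 1 point = 0.00035277778 m, so 0.0077408343 m = 0.0077408343 / 0.00035277778 = 21.942523 point ≈ 21.94 point (4 s.f.). Final answer: 21.94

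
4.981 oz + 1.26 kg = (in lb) 3.089. Check: 1 oz = 0.028349523 kg, so 4.981 oz = 4.981 * 0.028349523 = 0.14120897 kg. 1.26 kg is already in kg. Sum: 0.14120897 + 1.26 = 1.401209 kg. 1 lb = 0.45359237 kg, so 1.401209 kg = 1.401209 / 0.45359237 = 3.089137 lb ≈ 3.089 lb (4 s.f.).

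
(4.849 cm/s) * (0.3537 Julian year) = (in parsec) 1 cm/s = 0.01 m/s, so 4.849 cm/s = 4.849 * 0.01 = 0.04849 m/s. 1 Julian year = 31557600 s, so 0.3537 Julian year = 0.3537 * 31557600 = 11161923 s. Combine: 0.04849 m/s * 11161923 s = 541241.65 m. 1 parsec = 3.0856776e+16 m, so 541241.65 m = 541241.65 / 3.0856776e+16 = 1.7540447e-11 parsec ≈ 1.754e-11 parsec (4 s.f.). Final answer: 1.754e-11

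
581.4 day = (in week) 83.06. Check: 1 day = 86400 s, so 581.4 day = 581.4 * 86400 = 50232960 s. 1 week = 604800 s, so 50232960 s = 50232960 / 604800 = 83.057143 week ≈ 83.06 week (4 s.f.).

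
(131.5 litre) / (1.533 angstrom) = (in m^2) 8.578e+08. Check: 1 litre = 0.001 m^3, so 131.5 litre = 131.5 * 0.001 = 0.1315 m^3. 1 angstrom = 1e-10 m, so 1.533 angstrom = 1.533 * 1e-10 = 1.533e-10 m. Combine: 0.1315 m^3 / 1.533e-10 m = 8.5779517e+08 m^2. Result: 8.5779517e+08 m^2 ≈ 8.578e+08 m^2 (4 s.f.).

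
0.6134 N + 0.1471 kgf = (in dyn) 0.6134 N is already in N. 1 kgf = 9.80665 N, so 0.1471 kgf = 0.1471 * 9.80665 = 1.4425582 N. Sum: 0.6134 + 1.4425582 = 2.0559582 N. 1 dyn = 1e-05 N, so 2.0559582 N = 2.0559582 / 1e-05 = 205595.82 dyn ≈ 2.056e+05 dyn (4 s.f.). Final answer: 2.056e+05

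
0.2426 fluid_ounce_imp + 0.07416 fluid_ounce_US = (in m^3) 9.086e-06. Check: 1 fluid_ounce_imp = 2.8413063e-05 m^3, so 0.2426 fluid_ounce_imp = 0.2426 * 2.8413063e-05 = 6.893009e-06 m^3. 1 fluid_ounce_US = 2.957353e-05 m^3, so 0.07416 fluid_ounce_US = 0.07416 * 2.957353e-05 = 2.193173e-06 m^3. Sum: 6.893009e-06 + 2.193173e-06 = 9.0861819e-06 m^3. Result: 9.0861819e-06 m^3 ≈ 9.086e-06 m^3 (4 s.f.).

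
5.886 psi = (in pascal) 1 psi = 6894.7573 Pa, so 5.886 psi = 5.886 * 6894.7573 = 40582.541 Pa. 40582.541 Pa = 40582.541 pascal ≈ 4.058e+04 pascal (4 s.f.). Final answer: 4.058e+04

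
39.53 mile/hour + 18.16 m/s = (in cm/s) 3583. Check: 1 mile/hour = 0.44704 m/s, so 39.53 mile/hour = 39.53 * 0.44704 = 17.671491 m/s. 18.16 m/s is already in m/s. Sum: 17.671491 + 18.16 = 35.831491 m/s. 1 cm/s = 0.01 m/s, so 35.831491 m/s = 35.831491 / 0.01 = 3583.1491 cm/s ≈ 3583 cm/s (4 s.f.).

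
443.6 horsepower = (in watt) 1 horsepower = 745.69987 W, so 443.6 horsepower = 443.6 * 745.69987 = 330792.46 W. 330792.46 W = 330792.46 watt ≈ 3.308e+05 watt (4 s.f.). Final answer: 3.308e+05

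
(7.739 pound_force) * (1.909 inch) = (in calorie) 0.399. Check: 1 pound_force = 4.4482216 N, so 7.739 pound_force = 7.739 * 4.4482216 = 34.424787 N. 1 inch = 0.0254 m, so 1.909 inch = 1.909 * 0.0254 = 0.0484886 m. Combine: 34.424787 N * 0.0484886 m = 1.6692097 J. 1 calorie = 4.184 J, so 1.6692097 J = 1.6692097 / 4.184 = 0.3989507 calorie ≈ 0.399 calorie (4 s.f.).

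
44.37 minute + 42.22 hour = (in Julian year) 0.004901. Check: 1 minute = 60 s, so 44.37 minute = 44.37 * 60 = 2662.2 s. 1 hour = 3600 s, so 42.22 hour = 42.22 * 3600 = 151992 s. Sum: 2662.2 + 151992 = 154654.2 s. 1 Julian year = 31557600 s, so 154654.2 s = 154654.2 / 31557600 = 0.0049006959 Julian year ≈ 0.004901 Julian year (4 s.f.).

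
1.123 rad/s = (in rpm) 1 rpm = 0.10471976 rad/s, so 1.123 rad/s = 1.123 / 0.10471976 = 10.72386 rpm ≈ 10.72 rpm (4 s.f.). Final answer: 10.72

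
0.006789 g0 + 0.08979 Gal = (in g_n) 1 g0 = 9.80665 m/s^2, so 0.006789 g0 = 0.006789 * 9.80665 = 0.066577347 m/s^2. 1 Gal = 0.01 m/s^2, so 0.08979 Gal = 0.08979 * 0.01 = 0.0008979 m/s^2. Sum: 0.066577347 + 0.0008979 = 0.067475247 m/s^2. 1 g_n = 9.80665 m/s^2, so 0.067475247 m/s^2 = 0.067475247 / 9.80665 = 0.0068805603 g_n ≈ 0.006881 g_n (4 s.f.). Final answer: 0.006881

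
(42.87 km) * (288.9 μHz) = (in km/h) 1 km = 1000 m, so 42.87 km = 42.87 * 1000 = 42870 m. 1 μHz = 1e-06 Hz, so 288.9 μHz = 288.9 * 1e-06 = 0.0002889 Hz. Combine: 42870 m * 0.0002889 Hz = 12.385143 m/s. 1 km/h = 0.27777778 m/s, so 12.385143 m/s = 12.385143 / 0.27777778 = 44.586515 km/h ≈ 44.59 km/h (4 s.f.). Final answer: 44.59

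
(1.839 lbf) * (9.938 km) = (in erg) 1 lbf = 4.4482216 N, so 1.839 lbf = 1.839 * 4.4482216 = 8.1802796 N. 1 km = 1000 m, so 9.938 km = 9.938 * 1000 = 9938 m. Combine: 8.1802796 N * 9938 m = 81295.618 J. 1 erg = 1e-07 J, so 81295.618 J = 81295.618 / 1e-07 = 8.1295618e+11 erg ≈ 8.13e+11 erg (4 s.f.). Final answer: 8.13e+11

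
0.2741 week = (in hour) 46.05. Check: 1 week = 604800 s, so 0.2741 week = 0.2741 * 604800 = 165775.68 s. 1 hour = 3600 s, so 165775.68 s = 165775.68 / 3600 = 46.0488 hour ≈ 46.05 hour (4 s.f.).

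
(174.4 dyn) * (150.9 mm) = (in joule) 0.0002632. Check: 1 dyn = 1e-05 N, so 174.4 dyn = 174.4 * 1e-05 = 0.001744 N. 1 mm = 0.001 m, so 150.9 mm = 150.9 * 0.001 = 0.1509 m. Combine: 0.001744 N * 0.1509 m = 0.0002631696 J. 0.0002631696 J = 0.0002631696 joule ≈ 0.0002632 joule (4 s.f.).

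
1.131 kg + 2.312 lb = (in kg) 1.131 kg is already in kg. 1 lb = 0.45359237 kg, so 2.312 lb = 2.312 * 0.45359237 = 1.0487056 kg. Sum: 1.131 + 1.0487056 = 2.1797056 kg. Result: 2.1797056 kg ≈ 2.18 kg (4 s.f.). Final answer: 2.18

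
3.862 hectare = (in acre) 9.543. Check: 1 hectare = 10000 m^2, so 3.862 hectare = 3.862 * 10000 = 38620 m^2. 1 acre = 4046.8564 m^2, so 38620 m^2 = 38620 / 4046.8564 = 9.5432098 acre ≈ 9.543 acre (4 s.f.).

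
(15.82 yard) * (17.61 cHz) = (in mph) 5.698. Check: 1 yard = 0.9144 m, so 15.82 yard = 15.82 * 0.9144 = 14.465808 m. 1 cHz = 0.01 Hz, so 17.61 cHz = 17.61 * 0.01 = 0.1761 Hz. Combine: 14.465808 m * 0.1761 Hz = 2.5474288 m/s. 1 mph = 0.44704 m/s, so 2.5474288 m/s = 2.5474288 / 0.44704 = 5.6984359 mph ≈ 5.698 mph (4 s.f.).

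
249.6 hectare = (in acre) 616.8. Check: 1 hectare = 10000 m^2, so 249.6 hectare = 249.6 * 10000 = 2496000 m^2. 1 acre = 4046.8564 m^2, so 2496000 m^2 = 2496000 / 4046.8564 = 616.77503 acre ≈ 616.8 acre (4 s.f.).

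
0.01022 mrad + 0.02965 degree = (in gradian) 0.0336. Check: 1 mrad = 0.001 rad, so 0.01022 mrad = 0.01022 * 0.001 = 1.022e-05 rad. 1 degree = 0.017453293 rad, so 0.02965 degree = 0.02965 * 0.017453293 = 0.00051749012 rad. Sum: 1.022e-05 + 0.00051749012 = 0.00052771012 rad. 1 gradian = 0.015707963 rad, so 0.00052771012 rad = 0.00052771012 / 0.015707963 = 0.03359507 gradian ≈ 0.0336 gradian (4 s.f.).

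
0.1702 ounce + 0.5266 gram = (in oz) 0.1888. Check: 1 ounce = 0.028349523 kg, so 0.1702 ounce = 0.1702 * 0.028349523 = 0.0048250888 kg. 1 gram = 0.001 kg, so 0.5266 gram = 0.5266 * 0.001 = 0.0005266 kg. Sum: 0.0048250888 + 0.0005266 = 0.0053516888 kg. 1 oz = 0.028349523 kg, so 0.0053516888 kg = 0.0053516888 / 0.028349523 = 0.18877527 oz ≈ 0.1888 oz (4 s.f.).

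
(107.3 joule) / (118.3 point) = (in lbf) 107.3 joule = 107.3 J. 1 point = 0.00035277778 m, so 118.3 point = 118.3 * 0.00035277778 = 0.041733611 m. Combine: 107.3 J / 0.041733611 m = 2571.0691 N. 1 lbf = 4.4482216 N, so 2571.0691 N = 2571.0691 / 4.4482216 = 577.99934 lbf ≈ 578 lbf (4 s.f.). Final answer: 578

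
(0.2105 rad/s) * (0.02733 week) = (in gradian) 0.2105 rad/s is already in rad/s. 1 week = 604800 s, so 0.02733 week = 0.02733 * 604800 = 16529.184 s. Combine: 0.2105 rad/s * 16529.184 s = 3479.3932 rad. 1 gradian = 0.015707963 rad, so 3479.3932 rad = 3479.3932 / 0.015707963 = 221505.05 gradian ≈ 2.215e+05 gradian (4 s.f.). Final answer: 2.215e+05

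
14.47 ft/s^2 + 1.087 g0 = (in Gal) 1 ft/s^2 = 0.3048 m/s^2, so 14.47 ft/s^2 = 14.47 * 0.3048 = 4.410456 m/s^2. 1 g0 = 9.80665 m/s^2, so 1.087 g0 = 1.087 * 9.80665 = 10.659829 m/s^2. Sum: 4.410456 + 10.659829 = 15.070285 m/s^2. 1 Gal = 0.01 m/s^2, so 15.070285 m/s^2 = 15.070285 / 0.01 = 1507.0285 Gal ≈ 1507 Gal (4 s.f.). Final answer: 1507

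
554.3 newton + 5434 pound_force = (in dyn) 554.3 newton = 554.3 N. 1 pound_force = 4.4482216 N, so 5434 pound_force = 5434 * 4.4482216 = 24171.636 N. Sum: 554.3 + 24171.636 = 24725.936 N. 1 dyn = 1e-05 N, so 24725.936 N = 24725.936 / 1e-05 = 2.4725936e+09 dyn ≈ 2.473e+09 dyn (4 s.f.). Final answer: 2.473e+09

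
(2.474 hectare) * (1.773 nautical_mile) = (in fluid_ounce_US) 2.747e+12. Check: 1 hectare = 10000 m^2, so 2.474 hectare = 2.474 * 10000 = 24740 m^2. 1 nautical_mile = 1852 m, so 1.773 nautical_mile = 1.773 * 1852 = 3283.596 m. Combine: 24740 m^2 * 3283.596 m = 81236165 m^3. 1 fluid_ounce_US = 2.957353e-05 m^3, so 81236165 m^3 = 81236165 / 2.957353e-05 = 2.7469215e+12 fluid_ounce_US ≈ 2.747e+12 fluid_ounce_US (4 s.f.).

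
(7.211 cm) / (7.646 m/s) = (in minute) 1 cm = 0.01 m, so 7.211 cm = 7.211 * 0.01 = 0.07211 m. 7.646 m/s is already in m/s. Combine: 0.07211 m / 7.646 m/s = 0.0094310751 s. 1 minute = 60 s, so 0.0094310751 s = 0.0094310751 / 60 = 0.00015718458 minute ≈ 0.0001572 minute (4 s.f.). Final answer: 0.0001572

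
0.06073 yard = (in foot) 0.1822. Check: 1 yard = 0.9144 m, so 0.06073 yard = 0.06073 * 0.9144 = 0.055531512 m. 1 foot = 0.3048 m, so 0.055531512 m = 0.055531512 / 0.3048 = 0.18219 foot ≈ 0.1822 foot (4 s.f.).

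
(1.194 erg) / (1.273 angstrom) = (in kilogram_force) 1 erg = 1e-07 J, so 1.194 erg = 1.194 * 1e-07 = 1.194e-07 J. 1 angstrom = 1e-10 m, so 1.273 angstrom = 1.273 * 1e-10 = 1.273e-10 m. Combine: 1.194e-07 J / 1.273e-10 m = 937.94187 N. 1 kilogram_force = 9.80665 N, so 937.94187 N = 937.94187 / 9.80665 = 95.643453 kilogram_force ≈ 95.64 kilogram_force (4 s.f.). Final answer: 95.64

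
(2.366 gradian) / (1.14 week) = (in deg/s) 1 gradian = 0.015707963 rad, so 2.366 gradian = 2.366 * 0.015707963 = 0.037165041 rad. 1 week = 604800 s, so 1.14 week = 1.14 * 604800 = 689472 s. Combine: 0.037165041 rad / 689472 s = 5.3903626e-08 rad/s. 1 deg/s = 0.017453293 rad/s, so 5.3903626e-08 rad/s = 5.3903626e-08 / 0.017453293 = 3.0884503e-06 deg/s ≈ 3.088e-06 deg/s (4 s.f.). Final answer: 3.088e-06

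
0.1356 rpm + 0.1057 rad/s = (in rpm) 1 rpm = 0.10471976 rad/s, so 0.1356 rpm = 0.1356 * 0.10471976 = 0.014199999 rad/s. 0.1057 rad/s is already in rad/s. Sum: 0.014199999 + 0.1057 = 0.1199 rad/s. 1 rpm = 0.10471976 rad/s, so 0.1199 rad/s = 0.1199 / 0.10471976 = 1.1449606 rpm ≈ 1.145 rpm (4 s.f.). Final answer: 1.145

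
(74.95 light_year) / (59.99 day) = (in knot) 1 light_year = 9.4607305e+15 m, so 74.95 light_year = 74.95 * 9.4607305e+15 = 7.0908175e+17 m. 1 day = 86400 s, so 59.99 day = 59.99 * 86400 = 5183136 s. Combine: 7.0908175e+17 m / 5183136 s = 1.3680555e+11 m/s. 1 knot = 0.51444444 m/s, so 1.3680555e+11 m/s = 1.3680555e+11 / 0.51444444 = 2.6592871e+11 knot ≈ 2.659e+11 knot (4 s.f.). Final answer: 2.659e+11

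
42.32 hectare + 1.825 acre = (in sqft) 1 hectare = 10000 m^2, so 42.32 hectare = 42.32 * 10000 = 423200 m^2. 1 acre = 4046.8564 m^2, so 1.825 acre = 1.825 * 4046.8564 = 7385.513 m^2. Sum: 423200 + 7385.513 = 430585.51 m^2. 1 sqft = 0.09290304 m^2, so 430585.51 m^2 = 430585.51 / 0.09290304 = 4634783.9 sqft ≈ 4.635e+06 sqft (4 s.f.). Final answer: 4.635e+06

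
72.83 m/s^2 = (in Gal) 1 Gal = 0.01 m/s^2, so 72.83 m/s^2 = 72.83 / 0.01 = 7283 Gal. Final answer: 7283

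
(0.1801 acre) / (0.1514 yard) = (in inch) 1 acre = 4046.8564 m^2, so 0.1801 acre = 0.1801 * 4046.8564 = 728.83884 m^2. 1 yard = 0.9144 m, so 0.1514 yard = 0.1514 * 0.9144 = 0.13844016 m. Combine: 728.83884 m^2 / 0.13844016 m = 5264.6489 m. 1 inch = 0.0254 m, so 5264.6489 m = 5264.6489 / 0.0254 = 207269.64 inch ≈ 2.073e+05 inch (4 s.f.). Final answer: 2.073e+05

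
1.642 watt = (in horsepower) 0.002202. Check: 1.642 watt = 1.642 W. 1 horsepower = 745.69987 W, so 1.642 W = 1.642 / 745.69987 = 0.0022019583 horsepower ≈ 0.002202 horsepower (4 s.f.).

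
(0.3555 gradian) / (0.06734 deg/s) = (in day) 1 gradian = 0.015707963 rad, so 0.3555 gradian = 0.3555 * 0.015707963 = 0.0055841809 rad. 1 deg/s = 0.017453293 rad/s, so 0.06734 deg/s = 0.06734 * 0.017453293 = 0.0011753047 rad/s. Combine: 0.0055841809 rad / 0.0011753047 rad/s = 4.7512623 s. 1 day = 86400 s, so 4.7512623 s = 4.7512623 / 86400 = 5.4991461e-05 day ≈ 5.499e-05 day (4 s.f.). Final answer: 5.499e-05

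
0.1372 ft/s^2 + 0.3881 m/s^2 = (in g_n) 1 ft/s^2 = 0.3048 m/s^2, so 0.1372 ft/s^2 = 0.1372 * 0.3048 = 0.04181856 m/s^2. 0.3881 m/s^2 is already in m/s^2. Sum: 0.04181856 + 0.3881 = 0.42991856 m/s^2. 1 g_n = 9.80665 m/s^2, so 0.42991856 m/s^2 = 0.42991856 / 9.80665 = 0.043839493 g_n ≈ 0.04384 g_n (4 s.f.). Final answer: 0.04384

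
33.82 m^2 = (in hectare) 0.003382. Check: 1 hectare = 10000 m^2, so 33.82 m^2 = 33.82 / 10000 = 0.003382 hectare.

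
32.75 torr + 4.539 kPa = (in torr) 66.8. Check: 1 torr = 133.32237 Pa, so 32.75 torr = 32.75 * 133.32237 = 4366.3076 Pa. 1 kPa = 1000 Pa, so 4.539 kPa = 4.539 * 1000 = 4539 Pa. Sum: 4366.3076 + 4539 = 8905.3076 Pa. 1 torr = 133.32237 Pa, so 8905.3076 Pa = 8905.3076 / 133.32237 = 66.7953 torr ≈ 66.8 torr (4 s.f.).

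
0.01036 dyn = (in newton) 1 dyn = 1e-05 N, so 0.01036 dyn = 0.01036 * 1e-05 = 1.036e-07 N. 1.036e-07 N = 1.036e-07 newton. Final answer: 1.036e-07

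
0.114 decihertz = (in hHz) 0.000114. Check: 1 decihertz = 0.1 Hz, so 0.114 decihertz = 0.114 * 0.1 = 0.0114 Hz. 1 hHz = 100 Hz, so 0.0114 Hz = 0.0114 / 100 = 0.000114 hHz.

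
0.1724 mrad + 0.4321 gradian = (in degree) 1 mrad = 0.001 rad, so 0.1724 mrad = 0.1724 * 0.001 = 0.0001724 rad. 1 gradian = 0.015707963 rad, so 0.4321 gradian = 0.4321 * 0.015707963 = 0.0067874109 rad. Sum: 0.0001724 + 0.0067874109 = 0.0069598109 rad. 1 degree = 0.017453293 rad, so 0.0069598109 rad = 0.0069598109 / 0.017453293 = 0.39876779 degree ≈ 0.3988 degree (4 s.f.). Final answer: 0.3988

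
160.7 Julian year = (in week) 1 Julian year = 31557600 s, so 160.7 Julian year = 160.7 * 31557600 = 5.0713063e+09 s. 1 week = 604800 s, so 5.0713063e+09 s = 5.0713063e+09 / 604800 = 8385.0964 week ≈ 8385 week (4 s.f.). Final answer: 8385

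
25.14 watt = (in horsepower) 0.03371. Check: 25.14 watt = 25.14 W. 1 horsepower = 745.69987 W, so 25.14 W = 25.14 / 745.69987 = 0.033713295 horsepower ≈ 0.03371 horsepower (4 s.f.).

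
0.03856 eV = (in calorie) 1.477e-21. Check: 1 eV = 1.6021766e-19 J, so 0.03856 eV = 0.03856 * 1.6021766e-19 = 6.1779931e-21 J. 1 calorie = 4.184 J, so 6.1779931e-21 J = 6.1779931e-21 / 4.184 = 1.4765758e-21 calorie ≈ 1.477e-21 calorie (4 s.f.).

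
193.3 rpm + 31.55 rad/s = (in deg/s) 2967. Check: 1 rpm = 0.10471976 rad/s, so 193.3 rpm = 193.3 * 0.10471976 = 20.242329 rad/s. 31.55 rad/s is already in rad/s. Sum: 20.242329 + 31.55 = 51.792329 rad/s. 1 deg/s = 0.017453293 rad/s, so 51.792329 rad/s = 51.792329 / 0.017453293 = 2967.4818 deg/s ≈ 2967 deg/s (4 s.f.).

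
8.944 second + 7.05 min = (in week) 0.0007142. Check: 8.944 second = 8.944 s. 1 min = 60 s, so 7.05 min = 7.05 * 60 = 423 s. Sum: 8.944 + 423 = 431.944 s. 1 week = 604800 s, so 431.944 s = 431.944 / 604800 = 0.00071419312 week ≈ 0.0007142 week (4 s.f.).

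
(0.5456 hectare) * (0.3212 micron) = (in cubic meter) 0.001752. Check: 1 hectare = 10000 m^2, so 0.5456 hectare = 0.5456 * 10000 = 5456 m^2. 1 micron = 1e-06 m, so 0.3212 micron = 0.3212 * 1e-06 = 3.212e-07 m. Combine: 5456 m^2 * 3.212e-07 m = 0.0017524672 m^3. 0.0017524672 m^3 = 0.0017524672 cubic meter ≈ 0.001752 cubic meter (4 s.f.).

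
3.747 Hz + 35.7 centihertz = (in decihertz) 3.747 Hz is already in Hz. 1 centihertz = 0.01 Hz, so 35.7 centihertz = 35.7 * 0.01 = 0.357 Hz. Sum: 3.747 + 0.357 = 4.104 Hz. 1 decihertz = 0.1 Hz, so 4.104 Hz = 4.104 / 0.1 = 41.04 decihertz. Final answer: 41.04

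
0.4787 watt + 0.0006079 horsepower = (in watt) 0.4787 watt = 0.4787 W. 1 horsepower = 745.69987 W, so 0.0006079 horsepower = 0.0006079 * 745.69987 = 0.45331095 W. Sum: 0.4787 + 0.45331095 = 0.93201095 W. 0.93201095 W = 0.93201095 watt ≈ 0.932 watt (4 s.f.). Final answer: 0.932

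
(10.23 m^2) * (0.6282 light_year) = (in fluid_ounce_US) 10.23 m^2 is already in m^2. 1 light_year = 9.4607305e+15 m, so 0.6282 light_year = 0.6282 * 9.4607305e+15 = 5.9432309e+15 m. Combine: 10.23 m^2 * 5.9432309e+15 m = 6.0799252e+16 m^3. 1 fluid_ounce_US = 2.957353e-05 m^3, so 6.0799252e+16 m^3 = 6.0799252e+16 / 2.957353e-05 = 2.0558673e+21 fluid_ounce_US ≈ 2.056e+21 fluid_ounce_US (4 s.f.). Final answer: 2.056e+21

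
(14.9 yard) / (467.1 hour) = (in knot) 1.575e-05. Check: 1 yard = 0.9144 m, so 14.9 yard = 14.9 * 0.9144 = 13.62456 m. 1 hour = 3600 s, so 467.1 hour = 467.1 * 3600 = 1681560 s. Combine: 13.62456 m / 1681560 s = 8.1023335e-06 m/s. 1 knot = 0.51444444 m/s, so 8.1023335e-06 m/s = 8.1023335e-06 / 0.51444444 = 1.5749676e-05 knot ≈ 1.575e-05 knot (4 s.f.).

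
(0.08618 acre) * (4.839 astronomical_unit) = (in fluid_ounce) 1 acre = 4046.8564 m^2, so 0.08618 acre = 0.08618 * 4046.8564 = 348.75809 m^2. 1 astronomical_unit = 1.4959787e+11 m, so 4.839 astronomical_unit = 4.839 * 1.4959787e+11 = 7.239041e+11 m. Combine: 348.75809 m^2 * 7.239041e+11 m = 2.5246741e+14 m^3. 1 fluid_ounce = 2.957353e-05 m^3, so 2.5246741e+14 m^3 = 2.5246741e+14 / 2.957353e-05 = 8.5369386e+18 fluid_ounce ≈ 8.537e+18 fluid_ounce (4 s.f.). Final answer: 8.537e+18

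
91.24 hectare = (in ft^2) 1 hectare = 10000 m^2, so 91.24 hectare = 91.24 * 10000 = 912400 m^2. 1 ft^2 = 0.09290304 m^2, so 912400 m^2 = 912400 / 0.09290304 = 9820991.9 ft^2 ≈ 9.821e+06 ft^2 (4 s.f.). Final answer: 9.821e+06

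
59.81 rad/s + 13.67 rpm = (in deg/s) 3509. Check: 59.81 rad/s is already in rad/s. 1 rpm = 0.10471976 rad/s, so 13.67 rpm = 13.67 * 0.10471976 = 1.4315191 rad/s. Sum: 59.81 + 1.4315191 = 61.241519 rad/s. 1 deg/s = 0.017453293 rad/s, so 61.241519 rad/s = 61.241519 / 0.017453293 = 3508.8806 deg/s ≈ 3509 deg/s (4 s.f.).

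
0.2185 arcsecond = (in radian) 1.059e-06. Check: 1 arcsecond = 4.8481368e-06 rad, so 0.2185 arcsecond = 0.2185 * 4.8481368e-06 = 1.0593179e-06 rad. 1.0593179e-06 rad = 1.0593179e-06 radian ≈ 1.059e-06 radian (4 s.f.).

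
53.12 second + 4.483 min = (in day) 53.12 second = 53.12 s. 1 min = 60 s, so 4.483 min = 4.483 * 60 = 268.98 s. Sum: 53.12 + 268.98 = 322.1 s. 1 day = 86400 s, so 322.1 s = 322.1 / 86400 = 0.0037280093 day ≈ 0.003728 day (4 s.f.). Final answer: 0.003728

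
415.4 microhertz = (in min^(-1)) 0.02492. Check: 1 microhertz = 1e-06 Hz, so 415.4 microhertz = 415.4 * 1e-06 = 0.0004154 Hz. 1 min^(-1) = 0.016666667 Hz, so 0.0004154 Hz = 0.0004154 / 0.016666667 = 0.024924 min^(-1) ≈ 0.02492 min^(-1) (4 s.f.).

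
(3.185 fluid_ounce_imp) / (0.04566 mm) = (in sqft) 21.33. Check: 1 fluid_ounce_imp = 2.8413063e-05 m^3, so 3.185 fluid_ounce_imp = 3.185 * 2.8413063e-05 = 9.0495604e-05 m^3. 1 mm = 0.001 m, so 0.04566 mm = 0.04566 * 0.001 = 4.566e-05 m. Combine: 9.0495604e-05 m^3 / 4.566e-05 m = 1.9819449 m^2. 1 sqft = 0.09290304 m^2, so 1.9819449 m^2 = 1.9819449 / 0.09290304 = 21.333477 sqft ≈ 21.33 sqft (4 s.f.).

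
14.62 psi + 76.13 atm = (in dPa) 1 psi = 6894.7573 Pa, so 14.62 psi = 14.62 * 6894.7573 = 100801.35 Pa. 1 atm = 101325 Pa, so 76.13 atm = 76.13 * 101325 = 7713872.2 Pa. Sum: 100801.35 + 7713872.2 = 7814673.6 Pa. 1 dPa = 0.1 Pa, so 7814673.6 Pa = 7814673.6 / 0.1 = 78146736 dPa ≈ 7.815e+07 dPa (4 s.f.). Final answer: 7.815e+07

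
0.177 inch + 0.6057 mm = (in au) 3.41e-14. Check: 1 inch = 0.0254 m, so 0.177 inch = 0.177 * 0.0254 = 0.0044958 m. 1 mm = 0.001 m, so 0.6057 mm = 0.6057 * 0.001 = 0.0006057 m. Sum: 0.0044958 + 0.0006057 = 0.0051015 m. 1 au = 1.4959787e+11 m, so 0.0051015 m = 0.0051015 / 1.4959787e+11 = 3.4101421e-14 au ≈ 3.41e-14 au (4 s.f.).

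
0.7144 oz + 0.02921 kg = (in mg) 1 oz = 0.028349523 kg, so 0.7144 oz = 0.7144 * 0.028349523 = 0.020252899 kg. 0.02921 kg is already in kg. Sum: 0.020252899 + 0.02921 = 0.049462899 kg. 1 mg = 1e-06 kg, so 0.049462899 kg = 0.049462899 / 1e-06 = 49462.899 mg ≈ 4.946e+04 mg (4 s.f.). Final answer: 4.946e+04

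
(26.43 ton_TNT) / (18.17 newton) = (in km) 1 ton_TNT = 4.184e+09 J, so 26.43 ton_TNT = 26.43 * 4.184e+09 = 1.1058312e+11 J. 18.17 newton = 18.17 N. Combine: 1.1058312e+11 J / 18.17 N = 6.0860275e+09 m. 1 km = 1000 m, so 6.0860275e+09 m = 6.0860275e+09 / 1000 = 6086027.5 km ≈ 6.086e+06 km (4 s.f.). Final answer: 6.086e+06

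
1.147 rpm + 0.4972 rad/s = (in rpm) 1 rpm = 0.10471976 rad/s, so 1.147 rpm = 1.147 * 0.10471976 = 0.12011356 rad/s. 0.4972 rad/s is already in rad/s. Sum: 0.12011356 + 0.4972 = 0.61731356 rad/s. 1 rpm = 0.10471976 rad/s, so 0.61731356 rad/s = 0.61731356 / 0.10471976 = 5.8949103 rpm ≈ 5.895 rpm (4 s.f.). Final answer: 5.895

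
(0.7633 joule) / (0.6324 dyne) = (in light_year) 1.276e-11. Check: 0.7633 joule = 0.7633 J. 1 dyne = 1e-05 N, so 0.6324 dyne = 0.6324 * 1e-05 = 6.324e-06 N. Combine: 0.7633 J / 6.324e-06 N = 120698.92 m. 1 light_year = 9.4607305e+15 m, so 120698.92 m = 120698.92 / 9.4607305e+15 = 1.2757886e-11 light_year ≈ 1.276e-11 light_year (4 s.f.).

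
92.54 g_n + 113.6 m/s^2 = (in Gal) 1 g_n = 9.80665 m/s^2, so 92.54 g_n = 92.54 * 9.80665 = 907.50739 m/s^2. 113.6 m/s^2 is already in m/s^2. Sum: 907.50739 + 113.6 = 1021.1074 m/s^2. 1 Gal = 0.01 m/s^2, so 1021.1074 m/s^2 = 1021.1074 / 0.01 = 102110.74 Gal ≈ 1.021e+05 Gal (4 s.f.). Final answer: 1.021e+05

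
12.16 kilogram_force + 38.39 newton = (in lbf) 35.44. Check: 1 kilogram_force = 9.80665 N, so 12.16 kilogram_force = 12.16 * 9.80665 = 119.24886 N. 38.39 newton = 38.39 N. Sum: 119.24886 + 38.39 = 157.63886 N. 1 lbf = 4.4482216 N, so 157.63886 N = 157.63886 / 4.4482216 = 35.438626 lbf ≈ 35.44 lbf (4 s.f.).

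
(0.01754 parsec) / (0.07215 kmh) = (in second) 1 parsec = 3.0856776e+16 m, so 0.01754 parsec = 0.01754 * 3.0856776e+16 = 5.4122785e+14 m. 1 kmh = 0.27777778 m/s, so 0.07215 kmh = 0.07215 * 0.27777778 = 0.020041667 m/s. Combine: 5.4122785e+14 m / 0.020041667 m/s = 2.7005132e+16 s. 2.7005132e+16 s = 2.7005132e+16 second ≈ 2.701e+16 second (4 s.f.). Final answer: 2.701e+16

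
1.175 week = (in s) 1 week = 604800 s, so 1.175 week = 1.175 * 604800 = 710640 s. Result: 710640 s ≈ 7.106e+05 s (4 s.f.). Final answer: 7.106e+05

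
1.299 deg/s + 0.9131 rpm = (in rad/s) 0.1183. Check: 1 deg/s = 0.017453293 rad/s, so 1.299 deg/s = 1.299 * 0.017453293 = 0.022671827 rad/s. 1 rpm = 0.10471976 rad/s, so 0.9131 rpm = 0.9131 * 0.10471976 = 0.095619608 rad/s. Sum: 0.022671827 + 0.095619608 = 0.11829144 rad/s. Result: 0.11829144 rad/s ≈ 0.1183 rad/s (4 s.f.).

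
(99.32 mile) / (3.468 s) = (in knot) 8.959e+04. Check: 1 mile = 1609.344 m, so 99.32 mile = 99.32 * 1609.344 = 159840.05 m. 3.468 s is already in s. Combine: 159840.05 m / 3.468 s = 46089.979 m/s. 1 knot = 0.51444444 m/s, so 46089.979 m/s = 46089.979 / 0.51444444 = 89591.751 knot ≈ 8.959e+04 knot (4 s.f.).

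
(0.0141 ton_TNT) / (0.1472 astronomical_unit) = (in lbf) 0.0006023. Check: 1 ton_TNT = 4.184e+09 J, so 0.0141 ton_TNT = 0.0141 * 4.184e+09 = 58994400 J. 1 astronomical_unit = 1.4959787e+11 m, so 0.1472 astronomical_unit = 0.1472 * 1.4959787e+11 = 2.2020807e+10 m. Combine: 58994400 J / 2.2020807e+10 m = 0.0026790299 N. 1 lbf = 4.4482216 N, so 0.0026790299 N = 0.0026790299 / 4.4482216 = 0.00060226989 lbf ≈ 0.0006023 lbf (4 s.f.).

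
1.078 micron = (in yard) 1.179e-06. Check: 1 micron = 1e-06 m, so 1.078 micron = 1.078 * 1e-06 = 1.078e-06 m. 1 yard = 0.9144 m, so 1.078e-06 m = 1.078e-06 / 0.9144 = 1.1789151e-06 yard ≈ 1.179e-06 yard (4 s.f.).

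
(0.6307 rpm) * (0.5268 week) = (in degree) 1.206e+06. Check: 1 rpm = 0.10471976 rad/s, so 0.6307 rpm = 0.6307 * 0.10471976 = 0.06604675 rad/s. 1 week = 604800 s, so 0.5268 week = 0.5268 * 604800 = 318608.64 s. Combine: 0.06604675 rad/s * 318608.64 s = 21043.065 rad. 1 degree = 0.017453293 rad, so 21043.065 rad = 21043.065 / 0.017453293 = 1205678.8 degree ≈ 1.206e+06 degree (4 s.f.).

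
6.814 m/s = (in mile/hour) 15.24. Check: 1 mile/hour = 0.44704 m/s, so 6.814 m/s = 6.814 / 0.44704 = 15.242484 mile/hour ≈ 15.24 mile/hour (4 s.f.).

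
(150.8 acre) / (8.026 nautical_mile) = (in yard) 1 acre = 4046.8564 m^2, so 150.8 acre = 150.8 * 4046.8564 = 610265.95 m^2. 1 nautical_mile = 1852 m, so 8.026 nautical_mile = 8.026 * 1852 = 14864.152 m. Combine: 610265.95 m^2 / 14864.152 m = 41.056224 m. 1 yard = 0.9144 m, so 41.056224 m = 41.056224 / 0.9144 = 44.899632 yard ≈ 44.9 yard (4 s.f.). Final answer: 44.9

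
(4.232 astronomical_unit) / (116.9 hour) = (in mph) 3.365e+06. Check: 1 astronomical_unit = 1.4959787e+11 m, so 4.232 astronomical_unit = 4.232 * 1.4959787e+11 = 6.3309819e+11 m. 1 hour = 3600 s, so 116.9 hour = 116.9 * 3600 = 420840 s. Combine: 6.3309819e+11 m / 420840 s = 1504367.9 m/s. 1 mph = 0.44704 m/s, so 1504367.9 m/s = 1504367.9 / 0.44704 = 3365175.2 mph ≈ 3.365e+06 mph (4 s.f.).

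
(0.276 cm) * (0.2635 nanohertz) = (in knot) 1 cm = 0.01 m, so 0.276 cm = 0.276 * 0.01 = 0.00276 m. 1 nanohertz = 1e-09 Hz, so 0.2635 nanohertz = 0.2635 * 1e-09 = 2.635e-10 Hz. Combine: 0.00276 m * 2.635e-10 Hz = 7.2726e-13 m/s. 1 knot = 0.51444444 m/s, so 7.2726e-13 m/s = 7.2726e-13 / 0.51444444 = 1.4136803e-12 knot ≈ 1.414e-12 knot (4 s.f.). Final answer: 1.414e-12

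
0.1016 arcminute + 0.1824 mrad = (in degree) 1 arcminute = 0.00029088821 rad, so 0.1016 arcminute = 0.1016 * 0.00029088821 = 2.9554242e-05 rad. 1 mrad = 0.001 rad, so 0.1824 mrad = 0.1824 * 0.001 = 0.0001824 rad. Sum: 2.9554242e-05 + 0.0001824 = 0.00021195424 rad. 1 degree = 0.017453293 rad, so 0.00021195424 rad = 0.00021195424 / 0.017453293 = 0.012144084 degree ≈ 0.01214 degree (4 s.f.). Final answer: 0.01214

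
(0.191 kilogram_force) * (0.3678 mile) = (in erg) 1 kilogram_force = 9.80665 N, so 0.191 kilogram_force = 0.191 * 9.80665 = 1.8730701 N. 1 mile = 1609.344 m, so 0.3678 mile = 0.3678 * 1609.344 = 591.91672 m. Combine: 1.8730701 N * 591.91672 m = 1108.7015 J. 1 erg = 1e-07 J, so 1108.7015 J = 1108.7015 / 1e-07 = 1.1087015e+10 erg ≈ 1.109e+10 erg (4 s.f.). Final answer: 1.109e+10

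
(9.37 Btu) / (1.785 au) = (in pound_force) 1 Btu = 1055.0559 J, so 9.37 Btu = 9.37 * 1055.0559 = 9885.8733 J. 1 au = 1.4959787e+11 m, so 1.785 au = 1.785 * 1.4959787e+11 = 2.670322e+11 m. Combine: 9885.8733 J / 2.670322e+11 m = 3.7021278e-08 N. 1 pound_force = 4.4482216 N, so 3.7021278e-08 N = 3.7021278e-08 / 4.4482216 = 8.3227144e-09 pound_force ≈ 8.323e-09 pound_force (4 s.f.). Final answer: 8.323e-09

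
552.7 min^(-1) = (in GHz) 9.212e-09. Check: 1 min^(-1) = 0.016666667 Hz, so 552.7 min^(-1) = 552.7 * 0.016666667 = 9.2116667 Hz. 1 GHz = 1e+09 Hz, so 9.2116667 Hz = 9.2116667 / 1e+09 = 9.2116667e-09 GHz ≈ 9.212e-09 GHz (4 s.f.).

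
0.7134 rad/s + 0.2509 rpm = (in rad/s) 0.7134 rad/s is already in rad/s. 1 rpm = 0.10471976 rad/s, so 0.2509 rpm = 0.2509 * 0.10471976 = 0.026274187 rad/s. Sum: 0.7134 + 0.026274187 = 0.73967419 rad/s. Result: 0.73967419 rad/s ≈ 0.7397 rad/s (4 s.f.). Final answer: 0.7397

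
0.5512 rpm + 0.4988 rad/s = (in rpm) 1 rpm = 0.10471976 rad/s, so 0.5512 rpm = 0.5512 * 0.10471976 = 0.057721529 rad/s. 0.4988 rad/s is already in rad/s. Sum: 0.057721529 + 0.4988 = 0.55652153 rad/s. 1 rpm = 0.10471976 rad/s, so 0.55652153 rad/s = 0.55652153 / 0.10471976 = 5.3143891 rpm ≈ 5.314 rpm (4 s.f.). Final answer: 5.314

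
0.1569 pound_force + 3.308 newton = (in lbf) 1 pound_force = 4.4482216 N, so 0.1569 pound_force = 0.1569 * 4.4482216 = 0.69792597 N. 3.308 newton = 3.308 N. Sum: 0.69792597 + 3.308 = 4.005926 N. 1 lbf = 4.4482216 N, so 4.005926 N = 4.005926 / 4.4482216 = 0.90056798 lbf ≈ 0.9006 lbf (4 s.f.). Final answer: 0.9006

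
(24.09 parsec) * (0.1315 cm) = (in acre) 2.415e+11. Check: 1 parsec = 3.0856776e+16 m, so 24.09 parsec = 24.09 * 3.0856776e+16 = 7.4333973e+17 m. 1 cm = 0.01 m, so 0.1315 cm = 0.1315 * 0.01 = 0.001315 m. Combine: 7.4333973e+17 m * 0.001315 m = 9.7749174e+14 m^2. 1 acre = 4046.8564 m^2, so 9.7749174e+14 m^2 = 9.7749174e+14 / 4046.8564 = 2.4154347e+11 acre ≈ 2.415e+11 acre (4 s.f.).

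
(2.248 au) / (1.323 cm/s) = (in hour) 7.061e+09. Check: 1 au = 1.4959787e+11 m, so 2.248 au = 2.248 * 1.4959787e+11 = 3.3629601e+11 m. 1 cm/s = 0.01 m/s, so 1.323 cm/s = 1.323 * 0.01 = 0.01323 m/s. Combine: 3.3629601e+11 m / 0.01323 m/s = 2.54192e+13 s. 1 hour = 3600 s, so 2.54192e+13 s = 2.54192e+13 / 3600 = 7.0608888e+09 hour ≈ 7.061e+09 hour (4 s.f.).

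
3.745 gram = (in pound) 1 gram = 0.001 kg, so 3.745 gram = 3.745 * 0.001 = 0.003745 kg. 1 pound = 0.45359237 kg, so 0.003745 kg = 0.003745 / 0.45359237 = 0.0082563117 pound ≈ 0.008256 pound (4 s.f.). Final answer: 0.008256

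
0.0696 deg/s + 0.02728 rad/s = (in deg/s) 1.633. Check: 1 deg/s = 0.017453293 rad/s, so 0.0696 deg/s = 0.0696 * 0.017453293 = 0.0012147492 rad/s. 0.02728 rad/s is already in rad/s. Sum: 0.0012147492 + 0.02728 = 0.028494749 rad/s. 1 deg/s = 0.017453293 rad/s, so 0.028494749 rad/s = 0.028494749 / 0.017453293 = 1.6326289 deg/s ≈ 1.633 deg/s (4 s.f.).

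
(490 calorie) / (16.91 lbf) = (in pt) 1 calorie = 4.184 J, so 490 calorie = 490 * 4.184 = 2050.16 J. 1 lbf = 4.4482216 N, so 16.91 lbf = 16.91 * 4.4482216 = 75.219428 N. Combine: 2050.16 J / 75.219428 N = 27.255725 m. 1 pt = 0.00035277778 m, so 27.255725 m = 27.255725 / 0.00035277778 = 77260.322 pt ≈ 7.726e+04 pt (4 s.f.). Final answer: 7.726e+04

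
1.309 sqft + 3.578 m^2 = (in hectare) 0.00037. Check: 1 sqft = 0.09290304 m^2, so 1.309 sqft = 1.309 * 0.09290304 = 0.12161008 m^2. 3.578 m^2 is already in m^2. Sum: 0.12161008 + 3.578 = 3.6996101 m^2. 1 hectare = 10000 m^2, so 3.6996101 m^2 = 3.6996101 / 10000 = 0.00036996101 hectare ≈ 0.00037 hectare (4 s.f.).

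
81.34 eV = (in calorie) 1 eV = 1.6021766e-19 J, so 81.34 eV = 81.34 * 1.6021766e-19 = 1.3032105e-17 J. 1 calorie = 4.184 J, so 1.3032105e-17 J = 1.3032105e-17 / 4.184 = 3.1147478e-18 calorie ≈ 3.115e-18 calorie (4 s.f.). Final answer: 3.115e-18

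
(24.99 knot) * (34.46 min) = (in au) 1.777e-07. Check: 1 knot = 0.51444444 m/s, so 24.99 knot = 24.99 * 0.51444444 = 12.855967 m/s. 1 min = 60 s, so 34.46 min = 34.46 * 60 = 2067.6 s. Combine: 12.855967 m/s * 2067.6 s = 26580.997 m. 1 au = 1.4959787e+11 m, so 26580.997 m = 26580.997 / 1.4959787e+11 = 1.7768299e-07 au ≈ 1.777e-07 au (4 s.f.).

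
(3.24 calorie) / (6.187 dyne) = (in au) 1 calorie = 4.184 J, so 3.24 calorie = 3.24 * 4.184 = 13.55616 J. 1 dyne = 1e-05 N, so 6.187 dyne = 6.187 * 1e-05 = 6.187e-05 N. Combine: 13.55616 J / 6.187e-05 N = 219107.16 m. 1 au = 1.4959787e+11 m, so 219107.16 m = 219107.16 / 1.4959787e+11 = 1.4646409e-06 au ≈ 1.465e-06 au (4 s.f.). Final answer: 1.465e-06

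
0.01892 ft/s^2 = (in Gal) 1 ft/s^2 = 0.3048 m/s^2, so 0.01892 ft/s^2 = 0.01892 * 0.3048 = 0.005766816 m/s^2. 1 Gal = 0.01 m/s^2, so 0.005766816 m/s^2 = 0.005766816 / 0.01 = 0.5766816 Gal ≈ 0.5767 Gal (4 s.f.). Final answer: 0.5767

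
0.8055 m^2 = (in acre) 1 acre = 4046.8564 m^2, so 0.8055 m^2 = 0.8055 / 4046.8564 = 0.00019904338 acre ≈ 0.000199 acre (4 s.f.). Final answer: 0.000199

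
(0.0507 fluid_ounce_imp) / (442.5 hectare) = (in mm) 1 fluid_ounce_imp = 2.8413063e-05 m^3, so 0.0507 fluid_ounce_imp = 0.0507 * 2.8413063e-05 = 1.4405423e-06 m^3. 1 hectare = 10000 m^2, so 442.5 hectare = 442.5 * 10000 = 4425000 m^2. Combine: 1.4405423e-06 m^3 / 4425000 m^2 = 3.2554628e-13 m. 1 mm = 0.001 m, so 3.2554628e-13 m = 3.2554628e-13 / 0.001 = 3.2554628e-10 mm ≈ 3.255e-10 mm (4 s.f.). Final answer: 3.255e-10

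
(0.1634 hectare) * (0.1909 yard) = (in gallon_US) 1 hectare = 10000 m^2, so 0.1634 hectare = 0.1634 * 10000 = 1634 m^2. 1 yard = 0.9144 m, so 0.1909 yard = 0.1909 * 0.9144 = 0.17455896 m. Combine: 1634 m^2 * 0.17455896 m = 285.22934 m^3. 1 gallon_US = 0.0037854118 m^3, so 285.22934 m^3 = 285.22934 / 0.0037854118 = 75349.62 gallon_US ≈ 7.535e+04 gallon_US (4 s.f.). Final answer: 7.535e+04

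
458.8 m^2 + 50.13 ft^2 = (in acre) 0.1145. Check: 458.8 m^2 is already in m^2. 1 ft^2 = 0.09290304 m^2, so 50.13 ft^2 = 50.13 * 0.09290304 = 4.6572294 m^2. Sum: 458.8 + 4.6572294 = 463.45723 m^2. 1 acre = 4046.8564 m^2, so 463.45723 m^2 = 463.45723 / 4046.8564 = 0.11452278 acre ≈ 0.1145 acre (4 s.f.).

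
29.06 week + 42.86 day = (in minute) 1 week = 604800 s, so 29.06 week = 29.06 * 604800 = 17575488 s. 1 day = 86400 s, so 42.86 day = 42.86 * 86400 = 3703104 s. Sum: 17575488 + 3703104 = 21278592 s. 1 minute = 60 s, so 21278592 s = 21278592 / 60 = 354643.2 minute ≈ 3.546e+05 minute (4 s.f.). Final answer: 3.546e+05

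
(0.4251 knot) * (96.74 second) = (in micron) 2.116e+07. Check: 1 knot = 0.51444444 m/s, so 0.4251 knot = 0.4251 * 0.51444444 = 0.21869033 m/s. 96.74 second = 96.74 s. Combine: 0.21869033 m/s * 96.74 s = 21.156103 m. 1 micron = 1e-06 m, so 21.156103 m = 21.156103 / 1e-06 = 21156103 micron ≈ 2.116e+07 micron (4 s.f.).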